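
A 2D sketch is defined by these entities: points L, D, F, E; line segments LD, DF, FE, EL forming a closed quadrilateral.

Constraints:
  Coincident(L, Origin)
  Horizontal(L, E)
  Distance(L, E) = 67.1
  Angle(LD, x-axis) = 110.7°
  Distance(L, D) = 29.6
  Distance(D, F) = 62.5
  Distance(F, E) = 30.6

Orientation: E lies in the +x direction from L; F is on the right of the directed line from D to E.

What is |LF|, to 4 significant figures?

40.13

L is at the origin; LE is horizontal with |LE| = 67.1 and E in +x, so E = (67.1, 0). LD runs at 110.7° with |LD| = 29.6, so D = (-10.46, 27.69). F is determined by |DF| = 62.5 and |FE| = 30.6 together: it lies at the intersection of circle(D, 62.5) and circle(E, 30.6). With |DE| = 82.36, the foot of the radical line on DE is 59.21 from D and the perpendicular offset is √(62.5² − 59.21²) = 20.01. Taking the right-of-DE solution: F = (38.57, -11.07).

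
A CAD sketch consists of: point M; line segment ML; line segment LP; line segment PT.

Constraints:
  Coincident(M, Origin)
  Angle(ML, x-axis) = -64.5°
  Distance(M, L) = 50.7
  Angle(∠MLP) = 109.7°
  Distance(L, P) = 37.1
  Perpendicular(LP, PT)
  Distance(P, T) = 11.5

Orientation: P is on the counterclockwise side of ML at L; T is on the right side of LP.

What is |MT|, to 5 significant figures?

80.282

∠MLP = 109.7°, so LP runs at -64.5° + (180° − 109.7°) = 5.8000° from the x-axis; with |LP| = 37.1, P = L + 37.1·(cos 5.8000°, sin 5.8000°) = (58.737, -42.012). The perpendicularity gives PT at right angles to LP; with |PT| = 11.5 on the right of LP, T = P + 11.5·(0.10106, -0.99488) = (59.899, -53.453). Then |MT| = |T − M| = 80.282.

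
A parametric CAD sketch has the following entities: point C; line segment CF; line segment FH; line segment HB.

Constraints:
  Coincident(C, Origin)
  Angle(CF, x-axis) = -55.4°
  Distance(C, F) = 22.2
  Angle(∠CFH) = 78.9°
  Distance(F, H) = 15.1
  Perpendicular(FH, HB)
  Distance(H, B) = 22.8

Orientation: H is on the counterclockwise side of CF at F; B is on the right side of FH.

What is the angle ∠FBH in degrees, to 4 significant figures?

33.52°

∠CFH = 78.9°, so FH runs at -55.4° + (180° − 78.9°) = 45.70° from the x-axis; with |FH| = 15.1, H = F + 15.1·(cos 45.70°, sin 45.70°) = (23.15, -7.467). FH is perpendicular to HB; with |HB| = 22.8 on the right of FH, B = H + 22.8·(0.7157, -0.6984) = (39.47, -23.39). Then cos ∠FBH = BF·BH / (|BF||BH|), giving 33.52°.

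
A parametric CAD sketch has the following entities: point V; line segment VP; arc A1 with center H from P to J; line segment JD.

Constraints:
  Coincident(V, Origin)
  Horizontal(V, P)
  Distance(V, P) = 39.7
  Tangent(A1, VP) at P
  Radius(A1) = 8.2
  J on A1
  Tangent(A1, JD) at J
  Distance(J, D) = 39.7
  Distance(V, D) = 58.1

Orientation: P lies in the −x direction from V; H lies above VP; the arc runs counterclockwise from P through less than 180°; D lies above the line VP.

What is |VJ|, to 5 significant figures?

32.609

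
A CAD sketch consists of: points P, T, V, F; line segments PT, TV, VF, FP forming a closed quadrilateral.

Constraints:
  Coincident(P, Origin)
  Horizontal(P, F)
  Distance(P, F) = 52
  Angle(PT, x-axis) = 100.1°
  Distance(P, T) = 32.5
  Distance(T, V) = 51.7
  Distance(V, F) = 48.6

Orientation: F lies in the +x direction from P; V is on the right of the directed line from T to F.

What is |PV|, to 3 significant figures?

19.4

Checks: |TV| = 51.70 ✓; |VF| = 48.60 ✓.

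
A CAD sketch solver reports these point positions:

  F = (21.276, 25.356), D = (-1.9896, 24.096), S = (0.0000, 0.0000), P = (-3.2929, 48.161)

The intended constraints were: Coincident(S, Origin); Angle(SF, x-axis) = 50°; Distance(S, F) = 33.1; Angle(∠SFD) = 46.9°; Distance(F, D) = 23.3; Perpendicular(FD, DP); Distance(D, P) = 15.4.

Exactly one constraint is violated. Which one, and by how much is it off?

Distance(D, P) = 15.4 — off by 8.70.

S = (0.00, 0.00) ✓; SF at 50.00° ✓; |SF| = 33.10 ✓; ∠SFD = 46.90° ✓; |FD| = 23.30 ✓; ∠(FD, DP) = 90.00° ✓; |DP| = 24.10 ✗.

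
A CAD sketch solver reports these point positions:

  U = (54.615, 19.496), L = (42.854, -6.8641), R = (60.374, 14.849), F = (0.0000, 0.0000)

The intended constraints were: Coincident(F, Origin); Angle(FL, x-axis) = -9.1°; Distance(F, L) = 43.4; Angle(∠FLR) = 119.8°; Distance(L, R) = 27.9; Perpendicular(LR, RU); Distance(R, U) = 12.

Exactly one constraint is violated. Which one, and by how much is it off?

Distance(R, U) = 12 — off by 4.60.

F = (0.00, 0.00) ✓; FL at -9.100° ✓; |FL| = 43.40 ✓; ∠FLR = 119.8° ✓; |LR| = 27.90 ✓; ∠(LR, RU) = 90.00° ✓; |RU| = 7.400 ✗.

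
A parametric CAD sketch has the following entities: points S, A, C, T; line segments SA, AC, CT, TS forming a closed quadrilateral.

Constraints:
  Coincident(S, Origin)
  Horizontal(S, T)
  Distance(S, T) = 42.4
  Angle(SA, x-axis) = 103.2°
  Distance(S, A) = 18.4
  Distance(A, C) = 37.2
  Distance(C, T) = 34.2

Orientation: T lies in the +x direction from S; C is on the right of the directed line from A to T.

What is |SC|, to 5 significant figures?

19.651

Checks: S = (0.00, 0.00) ✓; |AC| = 37.20 ✓; |CT| = 34.20 ✓.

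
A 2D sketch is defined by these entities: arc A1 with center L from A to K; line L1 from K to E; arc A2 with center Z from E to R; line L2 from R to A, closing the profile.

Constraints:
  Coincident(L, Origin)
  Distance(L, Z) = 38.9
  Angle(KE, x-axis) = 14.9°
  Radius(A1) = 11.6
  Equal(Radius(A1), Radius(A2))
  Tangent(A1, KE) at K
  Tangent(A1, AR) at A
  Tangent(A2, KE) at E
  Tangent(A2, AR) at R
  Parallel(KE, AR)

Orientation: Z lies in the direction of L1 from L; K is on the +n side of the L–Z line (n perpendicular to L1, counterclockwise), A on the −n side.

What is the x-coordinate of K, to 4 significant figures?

-2.983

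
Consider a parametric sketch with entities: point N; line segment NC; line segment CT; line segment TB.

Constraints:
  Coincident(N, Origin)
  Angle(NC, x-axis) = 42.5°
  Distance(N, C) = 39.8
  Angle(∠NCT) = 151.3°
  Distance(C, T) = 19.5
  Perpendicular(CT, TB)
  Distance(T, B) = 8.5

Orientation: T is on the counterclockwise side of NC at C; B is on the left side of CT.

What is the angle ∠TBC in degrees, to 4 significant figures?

66.45°

N is at the origin; NC runs at 42.5° with length 39.8, so C = 39.8·(cos 42.5°, sin 42.5°) = (29.34, 26.89). ∠NCT = 151.3°, so CT runs at 42.5° + (180° − 151.3°) = 71.20° from the x-axis; with |CT| = 19.5, T = C + 19.5·(cos 71.20°, sin 71.20°) = (35.63, 45.35). The perpendicularity gives TB at right angles to CT; with |TB| = 8.5 on the left of CT, B = T + 8.5·(-0.9466, 0.3223) = (27.58, 48.09). Then cos ∠TBC = BT·BC / (|BT||BC|), giving 66.45°.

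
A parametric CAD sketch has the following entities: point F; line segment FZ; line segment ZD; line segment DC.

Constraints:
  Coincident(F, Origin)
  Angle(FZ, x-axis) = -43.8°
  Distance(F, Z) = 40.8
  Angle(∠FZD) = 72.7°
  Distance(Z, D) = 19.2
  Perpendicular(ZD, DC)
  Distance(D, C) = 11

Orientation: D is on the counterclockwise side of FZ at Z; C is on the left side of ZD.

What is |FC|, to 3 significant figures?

28.8

F is at the origin; FZ runs at -43.8° with length 40.8, so Z = 40.8·(cos -43.8°, sin -43.8°) = (29.4, -28.2). ∠FZD = 72.7°, so ZD runs at -43.8° + (180° − 72.7°) = 63.5° from the x-axis; with |ZD| = 19.2, D = Z + 19.2·(cos 63.5°, sin 63.5°) = (38.0, -11.1). The perpendicularity gives DC at right angles to ZD; with |DC| = 11.0 on the left of ZD, C = D + 11.0·(-0.895, 0.446) = (28.2, -6.15). Then |FC| = |C − F| = 28.8.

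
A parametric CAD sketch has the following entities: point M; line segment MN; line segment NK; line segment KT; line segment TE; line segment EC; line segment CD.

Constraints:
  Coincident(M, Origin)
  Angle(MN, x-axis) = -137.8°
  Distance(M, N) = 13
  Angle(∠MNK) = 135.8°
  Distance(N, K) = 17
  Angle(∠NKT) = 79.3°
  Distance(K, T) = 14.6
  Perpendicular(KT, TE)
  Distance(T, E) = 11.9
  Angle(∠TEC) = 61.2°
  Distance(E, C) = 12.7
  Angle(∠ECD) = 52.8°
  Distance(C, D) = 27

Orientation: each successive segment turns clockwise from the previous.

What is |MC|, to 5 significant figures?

21.095

M is at the origin; MN runs at -137.8° with length 13.0, so N = (-9.6305, -8.7324). ∠MNK = 135.8° gives NK at 178.00° from the x-axis; with |NK| = 17.0, K = (-26.620, -8.1391). ∠NKT = 79.3° gives KT at 77.300° from the x-axis; with |KT| = 14.6, T = (-23.410, 6.1037). KT is perpendicular to TE, so TE runs at -12.700°; with |TE| = 11.9, E = (-11.801, 3.4876). ∠TEC = 61.2° gives EC at -131.50° from the x-axis; with |EC| = 12.7, C = (-20.217, -6.0242). Then |MC| = |C − M| = 21.095.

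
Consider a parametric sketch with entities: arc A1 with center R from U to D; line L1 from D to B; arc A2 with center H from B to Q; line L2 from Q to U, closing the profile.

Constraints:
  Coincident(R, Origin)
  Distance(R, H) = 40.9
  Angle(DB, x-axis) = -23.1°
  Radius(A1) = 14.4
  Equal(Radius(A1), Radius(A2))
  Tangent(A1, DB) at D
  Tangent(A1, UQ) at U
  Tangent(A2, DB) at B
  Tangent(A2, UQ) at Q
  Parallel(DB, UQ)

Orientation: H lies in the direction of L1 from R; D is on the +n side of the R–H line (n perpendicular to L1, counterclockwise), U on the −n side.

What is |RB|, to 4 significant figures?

43.36

The slot axis is L1's direction at -23.1°, so u = (cos -23.1°, sin -23.1°) = (0.9198, -0.3923) and n = (−sin -23.1°, cos -23.1°) = (0.3923, 0.9198). R is at the origin and H lies 40.9 along u from R, so H = 40.9·u = (37.62, -16.05). Tangency of A1 to both parallel lines with radius 14.4 puts D and U at R ± 14.4·n: D = (5.650, 13.25), U = (-5.650, -13.25). Equal radii place B and Q the same way about H: B = H + 14.4·n = (43.27, -2.801), Q = H − 14.4·n = (31.97, -29.29). Then |RB| = |B − R| = 43.36.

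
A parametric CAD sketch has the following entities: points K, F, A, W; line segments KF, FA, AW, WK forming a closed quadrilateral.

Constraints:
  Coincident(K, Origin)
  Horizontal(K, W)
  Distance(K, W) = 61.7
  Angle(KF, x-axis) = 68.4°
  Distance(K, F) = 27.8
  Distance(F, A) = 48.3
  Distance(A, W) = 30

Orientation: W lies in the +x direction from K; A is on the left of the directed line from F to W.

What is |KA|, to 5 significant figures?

65.544

Checks: KF at 68.40° ✓; |FA| = 48.30 ✓; |AW| = 30.00 ✓.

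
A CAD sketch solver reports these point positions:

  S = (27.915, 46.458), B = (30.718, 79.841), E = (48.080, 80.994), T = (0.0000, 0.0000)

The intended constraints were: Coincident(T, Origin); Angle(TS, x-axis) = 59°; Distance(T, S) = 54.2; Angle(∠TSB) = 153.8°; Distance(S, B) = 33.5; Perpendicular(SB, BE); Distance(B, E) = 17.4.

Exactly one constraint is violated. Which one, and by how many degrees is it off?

Perpendicular(SB, BE) — off by 8.60°.

T = (0.00, 0.00) ✓; TS at 59.00° ✓; |TS| = 54.20 ✓; ∠TSB = 153.8° ✓; |SB| = 33.50 ✓; ∠(SB, BE) = 81.40° ✗; |BE| = 17.40 ✓.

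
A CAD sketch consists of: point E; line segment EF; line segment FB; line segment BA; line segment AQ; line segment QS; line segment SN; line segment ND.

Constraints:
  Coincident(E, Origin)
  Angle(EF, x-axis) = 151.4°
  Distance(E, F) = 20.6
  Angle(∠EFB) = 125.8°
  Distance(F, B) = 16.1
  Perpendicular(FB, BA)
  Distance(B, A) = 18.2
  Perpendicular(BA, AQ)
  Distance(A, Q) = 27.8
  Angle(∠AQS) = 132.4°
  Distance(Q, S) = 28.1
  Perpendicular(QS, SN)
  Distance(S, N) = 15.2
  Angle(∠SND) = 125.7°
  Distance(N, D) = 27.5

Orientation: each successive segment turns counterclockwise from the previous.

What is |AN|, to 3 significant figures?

47.1

E is at the origin; EF runs at 151.4° with length 20.6, so F = (-18.1, 9.86). ∠EFB = 125.8° gives FB at -154° from the x-axis; with |FB| = 16.1, B = (-32.6, 2.90). The perpendicularity gives BA at right angles to FB, so BA runs at -64.4°; with |BA| = 18.2, A = (-24.7, -13.5). BA ⟂ AQ, so AQ runs at 25.6°; with |AQ| = 27.8, Q = (0.329, -1.50). ∠AQS = 132.4° gives QS at 73.2° from the x-axis; with |QS| = 28.1, S = (8.45, 25.4). QS ⟂ SN, so SN runs at 163°; with |SN| = 15.2, N = (-6.10, 29.8). Then |AN| = |N − A| = 47.1.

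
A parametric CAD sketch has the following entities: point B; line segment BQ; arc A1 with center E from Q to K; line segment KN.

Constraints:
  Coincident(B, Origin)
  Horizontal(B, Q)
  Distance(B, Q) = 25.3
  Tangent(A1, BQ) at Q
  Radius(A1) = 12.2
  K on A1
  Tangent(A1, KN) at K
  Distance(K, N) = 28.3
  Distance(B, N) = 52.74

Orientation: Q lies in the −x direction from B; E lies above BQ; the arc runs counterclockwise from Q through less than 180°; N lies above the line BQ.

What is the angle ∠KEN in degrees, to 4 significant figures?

66.68°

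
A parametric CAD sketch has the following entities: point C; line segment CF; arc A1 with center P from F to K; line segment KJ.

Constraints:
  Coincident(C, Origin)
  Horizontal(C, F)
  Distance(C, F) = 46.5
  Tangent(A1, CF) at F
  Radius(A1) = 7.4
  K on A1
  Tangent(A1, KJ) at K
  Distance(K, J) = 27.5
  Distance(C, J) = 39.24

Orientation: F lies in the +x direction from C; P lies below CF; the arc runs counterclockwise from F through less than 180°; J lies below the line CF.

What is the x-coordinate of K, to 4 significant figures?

39.95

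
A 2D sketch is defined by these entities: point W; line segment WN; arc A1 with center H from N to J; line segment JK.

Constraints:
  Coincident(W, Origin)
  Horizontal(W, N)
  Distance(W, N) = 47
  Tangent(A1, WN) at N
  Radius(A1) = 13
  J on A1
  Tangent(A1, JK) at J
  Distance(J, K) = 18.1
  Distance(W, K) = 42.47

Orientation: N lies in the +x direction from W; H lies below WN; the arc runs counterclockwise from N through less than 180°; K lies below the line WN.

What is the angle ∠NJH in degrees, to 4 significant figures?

49.65°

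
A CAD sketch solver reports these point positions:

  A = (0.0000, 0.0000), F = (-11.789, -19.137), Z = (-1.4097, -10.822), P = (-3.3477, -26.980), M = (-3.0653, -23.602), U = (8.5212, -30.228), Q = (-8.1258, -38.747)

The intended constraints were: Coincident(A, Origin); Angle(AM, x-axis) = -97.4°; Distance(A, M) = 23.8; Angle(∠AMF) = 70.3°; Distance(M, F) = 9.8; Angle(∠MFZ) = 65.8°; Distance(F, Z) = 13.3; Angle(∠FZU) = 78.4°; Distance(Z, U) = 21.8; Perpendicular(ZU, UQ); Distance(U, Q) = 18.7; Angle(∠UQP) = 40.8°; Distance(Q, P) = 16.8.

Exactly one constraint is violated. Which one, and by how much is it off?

Distance(Q, P) = 16.8 — off by 4.10.

A = (0.00, 0.00) ✓; AM at -97.40° ✓; |AM| = 23.80 ✓; ∠AMF = 70.30° ✓; |MF| = 9.800 ✓; ∠MFZ = 65.80° ✓; |FZ| = 13.30 ✓; ∠FZU = 78.40° ✓; |ZU| = 21.80 ✓; ∠(ZU, UQ) = 90.00° ✓; |UQ| = 18.70 ✓; ∠UQP = 40.80° ✓; |QP| = 12.70 ✗.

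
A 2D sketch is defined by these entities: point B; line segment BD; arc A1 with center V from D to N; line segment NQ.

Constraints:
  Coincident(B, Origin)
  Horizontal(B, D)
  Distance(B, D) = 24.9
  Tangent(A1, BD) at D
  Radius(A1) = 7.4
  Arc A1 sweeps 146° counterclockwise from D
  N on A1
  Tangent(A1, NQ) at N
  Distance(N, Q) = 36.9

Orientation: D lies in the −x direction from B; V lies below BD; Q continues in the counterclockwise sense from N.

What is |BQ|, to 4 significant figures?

34.20

B is at the origin; B and D share the same y with |BD| = 24.9 and D on the −x side, so D = (-24.90, 0.000). A1 meets BD tangentially, so VD is at right angles to BD, so V = D + (0, -7.4) = (-24.90, -7.400). On A1, D sits at bearing 90° from V; a 146° counterclockwise sweep puts N at bearing 236°, so N = V + 7.4·(cos 236°, sin 236°) = (-29.04, -13.53). Tangency of A1 to NQ means the radius VN is perpendicular to NQ, so NQ runs along (−sin 236°, cos 236°); with |NQ| = 36.9, Q = (1.553, -34.17). Then |BQ| = |Q − B| = 34.20.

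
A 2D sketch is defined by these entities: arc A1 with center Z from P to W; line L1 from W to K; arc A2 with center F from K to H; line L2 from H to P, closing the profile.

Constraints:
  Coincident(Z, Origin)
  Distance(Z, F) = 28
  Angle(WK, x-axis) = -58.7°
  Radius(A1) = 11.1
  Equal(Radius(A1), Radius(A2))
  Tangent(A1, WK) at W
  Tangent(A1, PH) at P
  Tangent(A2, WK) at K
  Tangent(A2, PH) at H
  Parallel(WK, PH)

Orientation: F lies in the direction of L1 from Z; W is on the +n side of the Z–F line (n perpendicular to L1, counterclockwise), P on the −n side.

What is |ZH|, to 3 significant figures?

30.1

The slot axis is L1's direction at -58.7°, so u = (cos -58.7°, sin -58.7°) = (0.520, -0.854) and n = (−sin -58.7°, cos -58.7°) = (0.854, 0.520). Z is at the origin and F lies 28.0 along u from Z, so F = 28.0·u = (14.5, -23.9). Tangency of A1 to both parallel lines with radius 11.1 puts W and P at Z ± 11.1·n: W = (9.48, 5.77), P = (-9.48, -5.77). Equal radii place K and H the same way about F: K = F + 11.1·n = (24.0, -18.2), H = F − 11.1·n = (5.06, -29.7). Then |ZH| = |H − Z| = 30.1.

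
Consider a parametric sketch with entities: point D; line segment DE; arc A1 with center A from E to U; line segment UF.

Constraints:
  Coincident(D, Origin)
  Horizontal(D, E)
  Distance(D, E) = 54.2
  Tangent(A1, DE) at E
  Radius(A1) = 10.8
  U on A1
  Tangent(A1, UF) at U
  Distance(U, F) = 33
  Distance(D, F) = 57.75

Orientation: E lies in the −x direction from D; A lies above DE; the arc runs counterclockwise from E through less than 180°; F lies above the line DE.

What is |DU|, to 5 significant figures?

44.501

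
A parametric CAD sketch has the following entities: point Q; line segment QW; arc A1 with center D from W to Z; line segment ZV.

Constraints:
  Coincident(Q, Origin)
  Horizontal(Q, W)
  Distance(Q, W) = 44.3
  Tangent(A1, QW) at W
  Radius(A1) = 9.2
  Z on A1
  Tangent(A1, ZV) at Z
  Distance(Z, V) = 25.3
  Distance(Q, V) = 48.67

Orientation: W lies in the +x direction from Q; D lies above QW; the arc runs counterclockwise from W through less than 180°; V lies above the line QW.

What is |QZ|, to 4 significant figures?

53.44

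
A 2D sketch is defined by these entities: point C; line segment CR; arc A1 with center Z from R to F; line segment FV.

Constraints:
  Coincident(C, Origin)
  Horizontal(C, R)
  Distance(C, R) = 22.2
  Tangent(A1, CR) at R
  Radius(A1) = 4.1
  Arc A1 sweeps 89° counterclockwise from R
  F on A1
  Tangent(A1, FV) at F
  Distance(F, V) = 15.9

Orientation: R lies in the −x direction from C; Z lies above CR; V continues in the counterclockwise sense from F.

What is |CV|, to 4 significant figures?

26.73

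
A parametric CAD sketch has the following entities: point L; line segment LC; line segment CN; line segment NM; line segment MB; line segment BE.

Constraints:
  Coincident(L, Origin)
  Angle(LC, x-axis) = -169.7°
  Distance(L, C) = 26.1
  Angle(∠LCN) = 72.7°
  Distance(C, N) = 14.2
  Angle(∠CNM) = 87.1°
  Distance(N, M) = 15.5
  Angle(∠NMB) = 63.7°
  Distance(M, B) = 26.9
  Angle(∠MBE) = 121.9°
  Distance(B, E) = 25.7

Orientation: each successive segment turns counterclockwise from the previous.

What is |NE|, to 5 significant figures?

34.534

L is at the origin; LC runs at -169.7° with length 26.1, so C = (-25.679, -4.6667). ∠LCN = 72.7° gives CN at -62.400° from the x-axis; with |CN| = 14.2, N = (-19.101, -17.251). ∠CNM = 87.1° gives NM at 30.500° from the x-axis; with |NM| = 15.5, M = (-5.7453, -9.3840). ∠NMB = 63.7° gives MB at 146.80° from the x-axis; with |MB| = 26.9, B = (-28.254, 5.3455). ∠MBE = 121.9° gives BE at -155.10° from the x-axis; with |BE| = 25.7, E = (-51.565, -5.4752). Then |NE| = |E − N| = 34.534.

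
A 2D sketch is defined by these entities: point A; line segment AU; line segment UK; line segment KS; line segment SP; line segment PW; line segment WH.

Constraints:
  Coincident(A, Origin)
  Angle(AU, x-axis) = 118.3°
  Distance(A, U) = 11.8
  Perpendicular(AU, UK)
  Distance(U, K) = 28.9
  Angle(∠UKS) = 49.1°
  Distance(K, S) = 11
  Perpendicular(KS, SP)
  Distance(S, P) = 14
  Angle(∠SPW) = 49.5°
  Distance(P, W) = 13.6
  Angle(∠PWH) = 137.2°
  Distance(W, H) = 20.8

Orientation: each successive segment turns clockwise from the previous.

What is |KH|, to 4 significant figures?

15.59

∠SPW = 49.5° gives PW at 36.90° from the x-axis; with |PW| = 13.6, W = (14.66, 24.58). ∠PWH = 137.2° gives WH at -5.900° from the x-axis; with |WH| = 20.8, H = (35.35, 22.44). Then |KH| = |H − K| = 15.59.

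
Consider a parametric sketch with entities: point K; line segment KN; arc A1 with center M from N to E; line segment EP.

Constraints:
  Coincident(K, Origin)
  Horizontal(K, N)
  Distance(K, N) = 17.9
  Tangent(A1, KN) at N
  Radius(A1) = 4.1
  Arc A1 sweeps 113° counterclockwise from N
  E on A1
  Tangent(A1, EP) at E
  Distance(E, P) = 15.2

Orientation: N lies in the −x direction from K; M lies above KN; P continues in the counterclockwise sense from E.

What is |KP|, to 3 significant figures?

28.1

K is at the origin; K and N share the same y with |KN| = 17.9 and N on the −x side, so N = (-17.9, 0.00). A1 meets KN tangentially, so MN is at right angles to KN, so M = N + (0, 4.1) = (-17.9, 4.10). On A1, N sits at bearing -90° from M; a 113° counterclockwise sweep puts E at bearing 23°, so E = M + 4.1·(cos 23°, sin 23°) = (-14.1, 5.70). The tangent condition forces ME to be normal to EP, so EP runs along (−sin 23°, cos 23°); with |EP| = 15.2, P = (-20.1, 19.7). Then |KP| = |P − K| = 28.1.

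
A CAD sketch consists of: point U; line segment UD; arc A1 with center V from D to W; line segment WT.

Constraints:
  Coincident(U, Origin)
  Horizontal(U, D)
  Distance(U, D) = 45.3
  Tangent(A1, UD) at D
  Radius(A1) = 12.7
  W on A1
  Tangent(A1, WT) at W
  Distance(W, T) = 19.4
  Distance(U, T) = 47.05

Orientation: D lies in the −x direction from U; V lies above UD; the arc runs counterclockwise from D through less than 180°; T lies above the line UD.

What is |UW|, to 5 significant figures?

35.277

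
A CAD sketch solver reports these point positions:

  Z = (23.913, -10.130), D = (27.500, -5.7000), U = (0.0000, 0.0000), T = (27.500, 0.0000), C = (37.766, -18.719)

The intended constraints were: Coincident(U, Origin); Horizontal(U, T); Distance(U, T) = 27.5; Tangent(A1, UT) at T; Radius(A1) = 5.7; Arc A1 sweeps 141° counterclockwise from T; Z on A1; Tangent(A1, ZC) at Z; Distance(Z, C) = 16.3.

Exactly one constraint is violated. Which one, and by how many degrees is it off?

Tangent(A1, ZC) at Z — off by 7.20°.

U = (0.00, 0.00) ✓; U.y = 0.00, T.y = 0.00 ✓; |UT| = 27.50 ✓; ∠(DT, TU) = 90.00° ✓; |DT| = 5.700 ✓; bearing(D→Z) − bearing(D→T) = 141.0° ✓; |DZ| = 5.700 ✓; ∠(DZ, ZC) = 82.80° ✗; |ZC| = 16.30 ✓.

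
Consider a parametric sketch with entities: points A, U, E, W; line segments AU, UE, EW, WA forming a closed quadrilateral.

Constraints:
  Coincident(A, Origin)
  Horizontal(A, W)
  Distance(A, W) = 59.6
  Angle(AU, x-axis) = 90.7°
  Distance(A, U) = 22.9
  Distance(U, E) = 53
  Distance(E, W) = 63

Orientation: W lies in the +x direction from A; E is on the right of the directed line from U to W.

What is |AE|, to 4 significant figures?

30.20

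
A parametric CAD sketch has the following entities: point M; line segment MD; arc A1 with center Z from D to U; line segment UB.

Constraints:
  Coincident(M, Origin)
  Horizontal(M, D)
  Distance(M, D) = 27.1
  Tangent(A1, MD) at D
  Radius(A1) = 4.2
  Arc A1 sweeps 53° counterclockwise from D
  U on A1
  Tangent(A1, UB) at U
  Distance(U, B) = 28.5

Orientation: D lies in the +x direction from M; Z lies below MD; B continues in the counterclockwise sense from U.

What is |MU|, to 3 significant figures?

23.8

The tangent condition forces ZD to be normal to MD, so Z = D + (0, -4.2) = (27.1, -4.20). On A1, D sits at bearing 90° from Z; a 53° counterclockwise sweep puts U at bearing 143°, so U = Z + 4.2·(cos 143°, sin 143°) = (23.7, -1.67). Then |MU| = |U − M| = 23.8.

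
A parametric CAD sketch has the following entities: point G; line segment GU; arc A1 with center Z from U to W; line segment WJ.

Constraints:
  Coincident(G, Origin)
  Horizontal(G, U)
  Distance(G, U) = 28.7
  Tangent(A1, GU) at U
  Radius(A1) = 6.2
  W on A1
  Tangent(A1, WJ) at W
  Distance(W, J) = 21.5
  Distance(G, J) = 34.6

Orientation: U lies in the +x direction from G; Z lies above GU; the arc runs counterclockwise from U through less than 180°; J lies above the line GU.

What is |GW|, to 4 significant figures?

35.14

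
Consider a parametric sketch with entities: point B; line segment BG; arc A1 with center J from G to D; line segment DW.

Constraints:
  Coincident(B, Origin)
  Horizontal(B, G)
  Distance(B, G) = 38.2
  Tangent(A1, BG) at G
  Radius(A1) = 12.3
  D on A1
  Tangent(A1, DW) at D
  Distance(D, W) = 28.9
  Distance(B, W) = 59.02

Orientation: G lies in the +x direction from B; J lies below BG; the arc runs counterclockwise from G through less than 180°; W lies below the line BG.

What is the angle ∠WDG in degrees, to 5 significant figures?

122.10°

B is at the origin; B and G share the same y with |BG| = 38.2 and G on the +x side, so G = (38.200, 0.0000). The tangent condition forces JG to be normal to BG, so J = G + (0, -12.3) = (38.200, -12.300). Since JD ⟂ DW (tangency), |JW| = √(12.3² + 28.9²) = 31.409 regardless of where D sits on A1. So W lies on both circle(B, 59.02) and circle(J, 31.409); the below-BG intersection is W = (39.699, -43.673). D is the foot of the tangent from W: D = (27.125, -17.652).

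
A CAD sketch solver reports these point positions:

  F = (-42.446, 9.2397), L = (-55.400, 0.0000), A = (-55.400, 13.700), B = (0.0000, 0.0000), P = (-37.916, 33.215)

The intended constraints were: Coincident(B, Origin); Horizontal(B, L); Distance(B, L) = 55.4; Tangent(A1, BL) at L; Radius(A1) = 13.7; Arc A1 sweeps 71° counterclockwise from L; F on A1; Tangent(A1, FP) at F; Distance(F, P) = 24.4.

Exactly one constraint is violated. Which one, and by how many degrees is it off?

Tangent(A1, FP) at F — off by 8.30°.

B = (0.00, 0.00) ✓; B.y = 0.00, L.y = 0.00 ✓; |BL| = 55.40 ✓; ∠(AL, LB) = 90.00° ✓; |AL| = 13.70 ✓; bearing(A→F) − bearing(A→L) = 71.00° ✓; |AF| = 13.70 ✓; ∠(AF, FP) = 81.70° ✗; |FP| = 24.40 ✓.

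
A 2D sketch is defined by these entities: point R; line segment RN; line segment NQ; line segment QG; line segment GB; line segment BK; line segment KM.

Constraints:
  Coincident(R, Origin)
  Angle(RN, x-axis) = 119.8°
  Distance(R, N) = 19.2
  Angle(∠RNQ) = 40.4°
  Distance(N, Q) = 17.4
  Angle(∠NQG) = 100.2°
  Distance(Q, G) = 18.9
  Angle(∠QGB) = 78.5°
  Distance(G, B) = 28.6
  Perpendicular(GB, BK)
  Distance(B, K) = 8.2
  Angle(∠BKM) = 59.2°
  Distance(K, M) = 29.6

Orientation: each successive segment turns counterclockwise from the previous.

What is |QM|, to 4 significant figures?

25.48

The perpendicularity gives BK at right angles to GB, so BK runs at 170.7°; with |BK| = 8.2, K = (1.455, 22.40). ∠BKM = 59.2° gives KM at -68.50° from the x-axis; with |KM| = 29.6, M = (12.30, -5.145). Then |QM| = |M − Q| = 25.48.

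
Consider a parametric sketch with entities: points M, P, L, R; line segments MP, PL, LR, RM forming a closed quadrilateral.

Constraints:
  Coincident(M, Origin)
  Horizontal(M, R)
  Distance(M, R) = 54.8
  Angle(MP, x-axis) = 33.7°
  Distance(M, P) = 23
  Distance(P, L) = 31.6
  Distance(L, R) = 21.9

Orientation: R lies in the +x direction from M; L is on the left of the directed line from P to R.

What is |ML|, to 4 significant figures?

53.94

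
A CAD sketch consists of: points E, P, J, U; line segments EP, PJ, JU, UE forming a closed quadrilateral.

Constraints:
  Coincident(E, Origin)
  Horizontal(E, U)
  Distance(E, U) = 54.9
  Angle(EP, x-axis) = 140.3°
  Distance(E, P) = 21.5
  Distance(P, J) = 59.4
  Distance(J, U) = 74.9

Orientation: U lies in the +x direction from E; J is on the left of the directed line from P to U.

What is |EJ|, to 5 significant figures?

65.592

Checks: |PJ| = 59.40 ✓; |JU| = 74.90 ✓.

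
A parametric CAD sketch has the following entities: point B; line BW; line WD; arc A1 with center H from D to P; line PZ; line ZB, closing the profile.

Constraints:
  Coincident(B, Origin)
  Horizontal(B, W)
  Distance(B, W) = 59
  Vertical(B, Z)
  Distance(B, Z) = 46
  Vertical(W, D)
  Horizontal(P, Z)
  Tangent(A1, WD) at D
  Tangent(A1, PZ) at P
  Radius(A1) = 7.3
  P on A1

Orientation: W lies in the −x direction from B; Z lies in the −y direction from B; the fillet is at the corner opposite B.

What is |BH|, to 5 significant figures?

64.580

B is at the origin; BW is horizontal with |BW| = 59.0 and W on the −x side, so W = (-59.000, 0.0000). B and Z share the same x with |BZ| = 46.0 and Z on the −y side, so Z = (0.0000, -46.000). The virtual corner opposite B is at (-59.000, -46.000). Tangency of A1 to WD means the radius HD is perpendicular to WD and the tangent condition forces HP to be normal to PZ, with radius 7.3, so the center H sits 7.3 in from both sides at H = (-51.700, -38.700). Then |BH| = |H − B| = 64.580.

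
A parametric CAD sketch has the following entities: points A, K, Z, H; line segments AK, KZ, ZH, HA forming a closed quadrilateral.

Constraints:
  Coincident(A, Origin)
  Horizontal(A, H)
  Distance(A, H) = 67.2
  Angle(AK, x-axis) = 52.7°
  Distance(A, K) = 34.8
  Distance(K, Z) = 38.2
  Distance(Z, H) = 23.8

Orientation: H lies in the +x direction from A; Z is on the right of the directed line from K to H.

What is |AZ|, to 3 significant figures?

43.7

Checks: |KZ| = 38.20 ✓; |ZH| = 23.80 ✓.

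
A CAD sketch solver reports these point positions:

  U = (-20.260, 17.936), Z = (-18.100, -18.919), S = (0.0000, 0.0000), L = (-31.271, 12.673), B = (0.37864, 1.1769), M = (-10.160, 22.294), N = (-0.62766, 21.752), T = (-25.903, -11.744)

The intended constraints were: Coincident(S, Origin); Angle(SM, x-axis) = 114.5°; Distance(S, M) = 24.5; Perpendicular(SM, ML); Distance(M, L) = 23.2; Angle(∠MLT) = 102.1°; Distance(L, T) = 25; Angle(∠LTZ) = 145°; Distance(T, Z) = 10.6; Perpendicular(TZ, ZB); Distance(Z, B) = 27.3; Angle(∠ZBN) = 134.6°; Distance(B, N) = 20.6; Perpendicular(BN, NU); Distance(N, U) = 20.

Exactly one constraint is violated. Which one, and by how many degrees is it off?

Perpendicular(BN, NU) — off by 8.20°.

S = (0.00, 0.00) ✓; SM at 114.5° ✓; |SM| = 24.50 ✓; ∠(SM, ML) = 90.00° ✓; |ML| = 23.20 ✓; ∠MLT = 102.1° ✓; |LT| = 25.00 ✓; ∠LTZ = 145.0° ✓; |TZ| = 10.60 ✓; ∠(TZ, ZB) = 90.00° ✓; |ZB| = 27.30 ✓; ∠ZBN = 134.6° ✓; |BN| = 20.60 ✓; ∠(BN, NU) = 98.20° ✗; |NU| = 20.00 ✓.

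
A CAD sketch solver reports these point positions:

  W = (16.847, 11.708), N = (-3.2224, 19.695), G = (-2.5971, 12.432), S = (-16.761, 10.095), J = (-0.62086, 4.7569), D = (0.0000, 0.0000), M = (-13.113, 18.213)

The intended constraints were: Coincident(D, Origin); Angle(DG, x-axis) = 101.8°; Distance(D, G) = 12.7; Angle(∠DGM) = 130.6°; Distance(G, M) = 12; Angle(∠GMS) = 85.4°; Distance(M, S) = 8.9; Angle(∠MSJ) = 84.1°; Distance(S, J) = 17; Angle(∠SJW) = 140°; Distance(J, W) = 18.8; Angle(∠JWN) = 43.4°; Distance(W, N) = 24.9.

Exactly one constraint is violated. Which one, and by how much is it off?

Distance(W, N) = 24.9 — off by 3.30.

D = (0.00, 0.00) ✓; DG at 101.8° ✓; |DG| = 12.70 ✓; ∠DGM = 130.6° ✓; |GM| = 12.00 ✓; ∠GMS = 85.40° ✓; |MS| = 8.900 ✓; ∠MSJ = 84.10° ✓; |SJ| = 17.00 ✓; ∠SJW = 140.0° ✓; |JW| = 18.80 ✓; ∠JWN = 43.40° ✓; |WN| = 21.60 ✗.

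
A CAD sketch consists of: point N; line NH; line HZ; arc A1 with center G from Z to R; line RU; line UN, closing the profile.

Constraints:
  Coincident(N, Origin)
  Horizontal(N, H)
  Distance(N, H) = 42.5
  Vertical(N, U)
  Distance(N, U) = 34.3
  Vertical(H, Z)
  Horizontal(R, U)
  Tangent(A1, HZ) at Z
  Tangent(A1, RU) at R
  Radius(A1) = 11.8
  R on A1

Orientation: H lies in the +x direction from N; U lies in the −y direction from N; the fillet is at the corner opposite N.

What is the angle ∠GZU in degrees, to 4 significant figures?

15.52°

N is at the origin; N and H share the same y with |NH| = 42.5 and H on the +x side, so H = (42.50, 0.000). NU is vertical with |NU| = 34.3 and U on the −y side, so U = (0.000, -34.30). The virtual corner opposite N is at (42.50, -34.30). The tangent condition forces GZ to be normal to HZ and A1 meets RU tangentially, so GR is at right angles to RU, with radius 11.8, so the center G sits 11.8 in from both sides at G = (30.70, -22.50). That places the tangent points at Z = (42.50, -22.50) on HZ and R = (30.70, -34.30) on RU. Then cos ∠GZU = ZG·ZU / (|ZG||ZU|), giving 15.52°.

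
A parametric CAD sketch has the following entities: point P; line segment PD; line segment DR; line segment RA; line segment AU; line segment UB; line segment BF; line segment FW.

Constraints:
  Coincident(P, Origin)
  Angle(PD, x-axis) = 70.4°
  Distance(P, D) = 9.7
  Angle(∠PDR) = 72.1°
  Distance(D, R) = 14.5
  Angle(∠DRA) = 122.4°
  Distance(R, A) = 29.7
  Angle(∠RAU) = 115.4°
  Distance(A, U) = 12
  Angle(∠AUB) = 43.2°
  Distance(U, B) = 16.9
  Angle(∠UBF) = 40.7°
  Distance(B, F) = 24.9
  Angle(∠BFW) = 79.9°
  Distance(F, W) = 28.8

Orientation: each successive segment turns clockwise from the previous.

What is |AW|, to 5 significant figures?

30.423

∠UBF = 40.7° gives BF at -75.800° from the x-axis; with |BF| = 24.9, F = (14.512, -42.450). ∠BFW = 79.9° gives FW at -175.90° from the x-axis; with |FW| = 28.8, W = (-14.215, -44.509). Then |AW| = |W − A| = 30.423.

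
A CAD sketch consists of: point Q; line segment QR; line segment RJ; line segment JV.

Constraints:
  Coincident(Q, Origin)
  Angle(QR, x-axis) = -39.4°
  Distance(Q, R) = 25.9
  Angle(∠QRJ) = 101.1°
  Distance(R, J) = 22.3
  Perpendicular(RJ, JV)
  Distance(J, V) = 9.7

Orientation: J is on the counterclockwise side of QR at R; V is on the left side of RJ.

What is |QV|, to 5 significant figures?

31.488

Q is at the origin; QR runs at -39.4° with length 25.9, so R = 25.9·(cos -39.4°, sin -39.4°) = (20.014, -16.440). ∠QRJ = 101.1°, so RJ runs at -39.4° + (180° − 101.1°) = 39.500° from the x-axis; with |RJ| = 22.3, J = R + 22.3·(cos 39.500°, sin 39.500°) = (37.221, -2.2550). RJ ⟂ JV; with |JV| = 9.7 on the left of RJ, V = J + 9.7·(-0.63608, 0.77162) = (31.051, 5.2298). Then |QV| = |V − Q| = 31.488.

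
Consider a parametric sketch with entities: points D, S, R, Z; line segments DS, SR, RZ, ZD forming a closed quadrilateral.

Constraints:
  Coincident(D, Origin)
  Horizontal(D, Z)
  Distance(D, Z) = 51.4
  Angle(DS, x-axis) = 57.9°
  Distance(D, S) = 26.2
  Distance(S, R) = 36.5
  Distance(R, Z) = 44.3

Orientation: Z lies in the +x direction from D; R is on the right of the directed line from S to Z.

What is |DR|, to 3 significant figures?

16.9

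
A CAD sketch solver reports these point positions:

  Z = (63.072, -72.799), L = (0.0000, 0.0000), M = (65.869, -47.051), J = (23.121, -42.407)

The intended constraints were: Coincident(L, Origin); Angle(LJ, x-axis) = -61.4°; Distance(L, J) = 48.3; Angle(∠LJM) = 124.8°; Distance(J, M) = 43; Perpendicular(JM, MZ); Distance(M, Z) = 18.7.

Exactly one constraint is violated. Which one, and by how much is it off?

Distance(M, Z) = 18.7 — off by 7.20.

L = (0.00, 0.00) ✓; LJ at -61.40° ✓; |LJ| = 48.30 ✓; ∠LJM = 124.8° ✓; |JM| = 43.00 ✓; ∠(JM, MZ) = 90.00° ✓; |MZ| = 25.90 ✗.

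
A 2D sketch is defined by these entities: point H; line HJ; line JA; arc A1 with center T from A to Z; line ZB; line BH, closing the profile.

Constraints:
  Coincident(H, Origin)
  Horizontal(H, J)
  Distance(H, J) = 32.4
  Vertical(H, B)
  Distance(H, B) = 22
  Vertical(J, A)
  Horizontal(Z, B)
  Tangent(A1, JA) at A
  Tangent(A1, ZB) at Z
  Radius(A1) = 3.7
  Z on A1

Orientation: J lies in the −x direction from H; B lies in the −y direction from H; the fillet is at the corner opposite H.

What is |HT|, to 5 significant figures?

34.038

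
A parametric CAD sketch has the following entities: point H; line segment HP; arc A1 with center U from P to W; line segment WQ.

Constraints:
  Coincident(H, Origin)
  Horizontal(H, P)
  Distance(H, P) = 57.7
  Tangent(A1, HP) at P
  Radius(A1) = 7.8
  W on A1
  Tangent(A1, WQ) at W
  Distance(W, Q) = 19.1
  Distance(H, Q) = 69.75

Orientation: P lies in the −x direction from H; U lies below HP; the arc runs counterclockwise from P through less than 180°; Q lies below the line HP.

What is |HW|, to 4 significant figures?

66.01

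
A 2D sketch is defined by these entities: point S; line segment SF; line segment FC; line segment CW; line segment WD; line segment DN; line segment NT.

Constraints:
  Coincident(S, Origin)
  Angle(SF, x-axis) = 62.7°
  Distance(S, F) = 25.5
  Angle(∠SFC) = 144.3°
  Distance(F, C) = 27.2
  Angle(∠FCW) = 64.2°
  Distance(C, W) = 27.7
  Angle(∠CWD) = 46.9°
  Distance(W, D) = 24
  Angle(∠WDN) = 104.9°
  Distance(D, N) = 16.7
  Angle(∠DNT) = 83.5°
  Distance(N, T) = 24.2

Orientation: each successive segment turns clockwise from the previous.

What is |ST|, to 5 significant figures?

52.651

S is at the origin; SF runs at 62.7° with length 25.5, so F = (11.696, 22.660). ∠SFC = 144.3° gives FC at 27.000° from the x-axis; with |FC| = 27.2, C = (35.931, 35.008). ∠FCW = 64.2° gives CW at -88.800° from the x-axis; with |CW| = 27.7, W = (36.511, 7.3144). ∠CWD = 46.9° gives WD at 138.10° from the x-axis; with |WD| = 24.0, D = (18.648, 23.342). ∠WDN = 104.9° gives DN at 63.000° from the x-axis; with |DN| = 16.7, N = (26.229, 38.222). ∠DNT = 83.5° gives NT at -33.500° from the x-axis; with |NT| = 24.2, T = (46.409, 24.865). Then |ST| = |T − S| = 52.651.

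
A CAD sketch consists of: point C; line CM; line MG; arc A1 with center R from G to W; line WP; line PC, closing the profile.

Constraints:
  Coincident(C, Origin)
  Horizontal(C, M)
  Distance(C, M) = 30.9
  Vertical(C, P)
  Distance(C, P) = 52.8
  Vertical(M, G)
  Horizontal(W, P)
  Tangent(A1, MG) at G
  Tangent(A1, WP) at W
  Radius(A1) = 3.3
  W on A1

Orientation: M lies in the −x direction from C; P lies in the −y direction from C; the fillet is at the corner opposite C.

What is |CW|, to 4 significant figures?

59.58

C is at the origin; CM is horizontal with |CM| = 30.9 and M on the −x side, so M = (-30.90, 0.000). C and P share the same x with |CP| = 52.8 and P on the −y side, so P = (0.000, -52.80). The virtual corner opposite C is at (-30.90, -52.80). A1 meets MG tangentially, so RG is at right angles to MG and tangency of A1 to WP means the radius RW is perpendicular to WP, with radius 3.3, so the center R sits 3.3 in from both sides at R = (-27.60, -49.50). That places the tangent points at G = (-30.90, -49.50) on MG and W = (-27.60, -52.80) on WP. Then |CW| = |W − C| = 59.58.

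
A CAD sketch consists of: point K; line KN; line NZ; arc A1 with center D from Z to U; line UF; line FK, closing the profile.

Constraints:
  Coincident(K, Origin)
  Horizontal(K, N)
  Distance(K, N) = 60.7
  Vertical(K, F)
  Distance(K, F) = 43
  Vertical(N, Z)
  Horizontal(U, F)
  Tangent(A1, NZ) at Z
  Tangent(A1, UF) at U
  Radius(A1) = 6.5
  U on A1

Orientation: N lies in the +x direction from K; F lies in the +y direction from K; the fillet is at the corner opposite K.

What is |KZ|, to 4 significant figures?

70.83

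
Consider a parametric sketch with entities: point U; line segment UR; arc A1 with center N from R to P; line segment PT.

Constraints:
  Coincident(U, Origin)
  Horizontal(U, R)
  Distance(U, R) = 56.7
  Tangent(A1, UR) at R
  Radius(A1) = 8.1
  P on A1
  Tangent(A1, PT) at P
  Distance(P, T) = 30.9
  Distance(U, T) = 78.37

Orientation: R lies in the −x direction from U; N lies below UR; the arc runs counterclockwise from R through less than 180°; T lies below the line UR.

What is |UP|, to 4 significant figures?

65.12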